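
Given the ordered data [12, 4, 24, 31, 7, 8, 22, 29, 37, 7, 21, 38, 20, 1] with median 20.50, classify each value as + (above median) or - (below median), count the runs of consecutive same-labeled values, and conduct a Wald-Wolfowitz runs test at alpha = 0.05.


Step 1: Compute median = 20.50; label A = above, B = below.
Labels in order: BBAABBAAABAABB  (n_A = 7, n_B = 7)
Step 2: Count runs R = 7.
Step 3: Under H0 (random ordering), E[R] = 2*n_A*n_B/(n_A+n_B) + 1 = 2*7*7/14 + 1 = 8.0000.
        Var[R] = 2*n_A*n_B*(2*n_A*n_B - n_A - n_B) / ((n_A+n_B)^2 * (n_A+n_B-1)) = 8232/2548 = 3.2308.
        SD[R] = 1.7974.
Step 4: Continuity-corrected z = (R + 0.5 - E[R]) / SD[R] = (7 + 0.5 - 8.0000) / 1.7974 = -0.2782.
Step 5: Two-sided p-value via normal approximation = 2*(1 - Phi(|z|)) = 0.780879.
Step 6: alpha = 0.05. fail to reject H0.

R = 7, z = -0.2782, p = 0.780879, fail to reject H0.


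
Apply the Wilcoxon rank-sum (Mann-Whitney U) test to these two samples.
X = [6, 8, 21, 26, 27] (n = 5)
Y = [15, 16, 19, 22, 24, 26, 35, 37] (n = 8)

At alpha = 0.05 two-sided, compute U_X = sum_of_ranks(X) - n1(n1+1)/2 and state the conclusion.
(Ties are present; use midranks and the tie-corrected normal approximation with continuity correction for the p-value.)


Step 1: Combine and sort all 13 observations; assign midranks.
sorted (value, group): (6,X), (8,X), (15,Y), (16,Y), (19,Y), (21,X), (22,Y), (24,Y), (26,X), (26,Y), (27,X), (35,Y), (37,Y)
ranks: 6->1, 8->2, 15->3, 16->4, 19->5, 21->6, 22->7, 24->8, 26->9.5, 26->9.5, 27->11, 35->12, 37->13
Step 2: Rank sum for X: R1 = 1 + 2 + 6 + 9.5 + 11 = 29.5.
Step 3: U_X = R1 - n1(n1+1)/2 = 29.5 - 5*6/2 = 29.5 - 15 = 14.5.
       U_Y = n1*n2 - U_X = 40 - 14.5 = 25.5.
Step 4: Ties are present, so use the tie-corrected normal approximation (with continuity correction) for the p-value.
Step 5: p-value = 0.463600; compare to alpha = 0.05. fail to reject H0.

U_X = 14.5, p = 0.463600, fail to reject H0 at alpha = 0.05.


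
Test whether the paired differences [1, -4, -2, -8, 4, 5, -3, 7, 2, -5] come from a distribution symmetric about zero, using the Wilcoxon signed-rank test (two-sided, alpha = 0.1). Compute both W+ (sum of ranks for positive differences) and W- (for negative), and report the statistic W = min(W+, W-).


Step 1: Drop any zero differences (none here) and take |d_i|.
|d| = [1, 4, 2, 8, 4, 5, 3, 7, 2, 5]
Step 2: Midrank |d_i| (ties get averaged ranks).
ranks: |1|->1, |4|->5.5, |2|->2.5, |8|->10, |4|->5.5, |5|->7.5, |3|->4, |7|->9, |2|->2.5, |5|->7.5
Step 3: Attach original signs; sum ranks with positive sign and with negative sign.
W+ = 1 + 5.5 + 7.5 + 9 + 2.5 = 25.5
W- = 5.5 + 2.5 + 10 + 4 + 7.5 = 29.5
(Check: W+ + W- = 55 should equal n(n+1)/2 = 55.)
Step 4: Test statistic W = min(W+, W-) = 25.5.
Step 5: Ties in |d|, so use the tie-corrected normal approximation.
        E[W] = n(n+1)/4 = 10*11/4 = 27.5.
        Tie groups: |d|=2 (t=2), |d|=4 (t=2), |d|=5 (t=2); sum(t^3 - t) = 18.
        Var[W] = n(n+1)(2n+1)/24 - sum(t^3-t)/48 = 2310/24 - 18/48 = 95.875.
        z = (W - E[W]) / sqrt(Var[W]) = (25.5 - 27.5) / 9.7916 = -0.2043.
        Two-sided p = 2*Phi(z) = 0.838153.
Step 6: alpha = 0.1. fail to reject H0.

W+ = 25.5, W- = 29.5, W = min = 25.5, p = 0.838153, fail to reject H0.


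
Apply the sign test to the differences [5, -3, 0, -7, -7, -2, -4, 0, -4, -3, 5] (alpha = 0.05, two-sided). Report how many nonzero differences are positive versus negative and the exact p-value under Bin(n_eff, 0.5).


Step 1: Discard zero differences. Original n = 11; n_eff = number of nonzero differences = 9.
Nonzero differences (with sign): +5, -3, -7, -7, -2, -4, -4, -3, +5
Step 2: Count signs: positive = 2, negative = 7.
Step 3: Under H0: P(positive) = 0.5, so the number of positives S ~ Bin(9, 0.5).
Step 4: Two-sided exact p-value = sum of Bin(9,0.5) probabilities at or below the observed probability = 0.179688.
Step 5: alpha = 0.05. fail to reject H0.

n_eff = 9, pos = 2, neg = 7, p = 0.179688, fail to reject H0.


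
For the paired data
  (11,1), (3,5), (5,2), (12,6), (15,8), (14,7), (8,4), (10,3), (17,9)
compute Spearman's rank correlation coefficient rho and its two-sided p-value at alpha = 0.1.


Step 1: Rank x and y separately (midranks; no ties here).
rank(x): 11->5, 3->1, 5->2, 12->6, 15->8, 14->7, 8->3, 10->4, 17->9
rank(y): 1->1, 5->5, 2->2, 6->6, 8->8, 7->7, 4->4, 3->3, 9->9
Step 2: d_i = R_x(i) - R_y(i); compute d_i^2.
  (5-1)^2=16, (1-5)^2=16, (2-2)^2=0, (6-6)^2=0, (8-8)^2=0, (7-7)^2=0, (3-4)^2=1, (4-3)^2=1, (9-9)^2=0
sum(d^2) = 34.
Step 3: rho = 1 - 6*34 / (9*(9^2 - 1)) = 1 - 204/720 = 0.716667.
Step 4: Under H0, t = rho * sqrt((n-2)/(1-rho^2)) = 2.7188 ~ t(7).
Step 5: Two-sided p-value from the t-distribution with 7 df = 0.029818.
Step 6: alpha = 0.1. reject H0.

rho = 0.7167, p = 0.029818, reject H0 at alpha = 0.1.


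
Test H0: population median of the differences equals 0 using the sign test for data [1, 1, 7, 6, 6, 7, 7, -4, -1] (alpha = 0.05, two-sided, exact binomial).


Step 1: Discard zero differences. Original n = 9; n_eff = number of nonzero differences = 9.
Nonzero differences (with sign): +1, +1, +7, +6, +6, +7, +7, -4, -1
Step 2: Count signs: positive = 7, negative = 2.
Step 3: Under H0: P(positive) = 0.5, so the number of positives S ~ Bin(9, 0.5).
Step 4: Two-sided exact p-value = sum of Bin(9,0.5) probabilities at or below the observed probability = 0.179688.
Step 5: alpha = 0.05. fail to reject H0.

n_eff = 9, pos = 7, neg = 2, p = 0.179688, fail to reject H0.


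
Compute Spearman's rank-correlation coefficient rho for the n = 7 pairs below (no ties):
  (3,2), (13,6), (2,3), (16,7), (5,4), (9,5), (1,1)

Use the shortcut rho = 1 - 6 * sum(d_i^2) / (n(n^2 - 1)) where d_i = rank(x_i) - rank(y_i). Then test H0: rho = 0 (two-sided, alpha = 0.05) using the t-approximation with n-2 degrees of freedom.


Step 1: Rank x and y separately (midranks; no ties here).
rank(x): 3->3, 13->6, 2->2, 16->7, 5->4, 9->5, 1->1
rank(y): 2->2, 6->6, 3->3, 7->7, 4->4, 5->5, 1->1
Step 2: d_i = R_x(i) - R_y(i); compute d_i^2.
  (3-2)^2=1, (6-6)^2=0, (2-3)^2=1, (7-7)^2=0, (4-4)^2=0, (5-5)^2=0, (1-1)^2=0
sum(d^2) = 2.
Step 3: rho = 1 - 6*2 / (7*(7^2 - 1)) = 1 - 12/336 = 0.964286.
Step 4: Under H0, t = rho * sqrt((n-2)/(1-rho^2)) = 8.1408 ~ t(5).
Step 5: Two-sided p-value from the t-distribution with 5 df = 0.000454.
Step 6: alpha = 0.05. reject H0.

rho = 0.9643, p = 0.000454, reject H0 at alpha = 0.05.


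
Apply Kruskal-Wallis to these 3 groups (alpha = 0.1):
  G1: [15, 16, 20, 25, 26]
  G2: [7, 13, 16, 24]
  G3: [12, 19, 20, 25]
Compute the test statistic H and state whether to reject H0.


Step 1: Combine all N = 13 observations and assign midranks.
sorted (value, group, rank): (7,G2,1), (12,G3,2), (13,G2,3), (15,G1,4), (16,G1,5.5), (16,G2,5.5), (19,G3,7), (20,G1,8.5), (20,G3,8.5), (24,G2,10), (25,G1,11.5), (25,G3,11.5), (26,G1,13)
Step 2: Sum ranks within each group.
R_1 = 42.5 (n_1 = 5)
R_2 = 19.5 (n_2 = 4)
R_3 = 29 (n_3 = 4)
Step 3: H = 12/(N(N+1)) * sum(R_i^2/n_i) - 3(N+1)
     = 12/(13*14) * (42.5^2/5 + 19.5^2/4 + 29^2/4) - 3*14
     = 0.065934 * 666.562 - 42
     = 1.949176.
Step 4: Ties present; correction factor C = 1 - 18/(13^3 - 13) = 0.991758. Corrected H = 1.949176 / 0.991758 = 1.965374.
Step 5: Under H0, H ~ chi^2(2); p-value = 0.374304.
Step 6: alpha = 0.1. fail to reject H0.

H = 1.9654, df = 2, p = 0.374304, fail to reject H0.


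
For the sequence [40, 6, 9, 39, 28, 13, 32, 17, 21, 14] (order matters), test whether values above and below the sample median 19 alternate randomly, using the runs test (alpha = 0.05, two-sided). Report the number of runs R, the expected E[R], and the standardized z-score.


Step 1: Compute median = 19; label A = above, B = below.
Labels in order: ABBAABABAB  (n_A = 5, n_B = 5)
Step 2: Count runs R = 8.
Step 3: Under H0 (random ordering), E[R] = 2*n_A*n_B/(n_A+n_B) + 1 = 2*5*5/10 + 1 = 6.0000.
        Var[R] = 2*n_A*n_B*(2*n_A*n_B - n_A - n_B) / ((n_A+n_B)^2 * (n_A+n_B-1)) = 2000/900 = 2.2222.
        SD[R] = 1.4907.
Step 4: Continuity-corrected z = (R - 0.5 - E[R]) / SD[R] = (8 - 0.5 - 6.0000) / 1.4907 = 1.0062.
Step 5: Two-sided p-value via normal approximation = 2*(1 - Phi(|z|)) = 0.314305.
Step 6: alpha = 0.05. fail to reject H0.

R = 8, z = 1.0062, p = 0.314305, fail to reject H0.


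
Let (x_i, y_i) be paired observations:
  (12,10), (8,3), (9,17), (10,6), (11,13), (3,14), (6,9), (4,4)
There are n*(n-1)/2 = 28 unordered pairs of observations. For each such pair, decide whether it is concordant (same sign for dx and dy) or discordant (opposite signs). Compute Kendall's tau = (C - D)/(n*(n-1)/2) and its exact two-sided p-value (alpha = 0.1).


Step 1: Enumerate the 28 unordered pairs (i,j) with i<j and classify each by sign(x_j-x_i) * sign(y_j-y_i).
  (1,2):dx=-4,dy=-7->C; (1,3):dx=-3,dy=+7->D; (1,4):dx=-2,dy=-4->C; (1,5):dx=-1,dy=+3->D
  (1,6):dx=-9,dy=+4->D; (1,7):dx=-6,dy=-1->C; (1,8):dx=-8,dy=-6->C; (2,3):dx=+1,dy=+14->C
  (2,4):dx=+2,dy=+3->C; (2,5):dx=+3,dy=+10->C; (2,6):dx=-5,dy=+11->D; (2,7):dx=-2,dy=+6->D
  (2,8):dx=-4,dy=+1->D; (3,4):dx=+1,dy=-11->D; (3,5):dx=+2,dy=-4->D; (3,6):dx=-6,dy=-3->C
  (3,7):dx=-3,dy=-8->C; (3,8):dx=-5,dy=-13->C; (4,5):dx=+1,dy=+7->C; (4,6):dx=-7,dy=+8->D
  (4,7):dx=-4,dy=+3->D; (4,8):dx=-6,dy=-2->C; (5,6):dx=-8,dy=+1->D; (5,7):dx=-5,dy=-4->C
  (5,8):dx=-7,dy=-9->C; (6,7):dx=+3,dy=-5->D; (6,8):dx=+1,dy=-10->D; (7,8):dx=-2,dy=-5->C
Step 2: C = 15, D = 13, total pairs = 28.
Step 3: tau = (C - D)/(n(n-1)/2) = (15 - 13)/28 = 0.071429.
Step 4: Exact two-sided p-value (enumerate n! = 40320 permutations of y under H0): p = 0.904861.
Step 5: alpha = 0.1. fail to reject H0.

tau_b = 0.0714 (C=15, D=13), p = 0.904861, fail to reject H0.


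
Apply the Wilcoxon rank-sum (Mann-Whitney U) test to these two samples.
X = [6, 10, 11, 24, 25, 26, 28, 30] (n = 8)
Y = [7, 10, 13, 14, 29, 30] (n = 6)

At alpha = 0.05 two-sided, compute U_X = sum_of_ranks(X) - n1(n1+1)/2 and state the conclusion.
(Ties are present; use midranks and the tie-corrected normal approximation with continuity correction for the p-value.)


Step 1: Combine and sort all 14 observations; assign midranks.
sorted (value, group): (6,X), (7,Y), (10,X), (10,Y), (11,X), (13,Y), (14,Y), (24,X), (25,X), (26,X), (28,X), (29,Y), (30,X), (30,Y)
ranks: 6->1, 7->2, 10->3.5, 10->3.5, 11->5, 13->6, 14->7, 24->8, 25->9, 26->10, 28->11, 29->12, 30->13.5, 30->13.5
Step 2: Rank sum for X: R1 = 1 + 3.5 + 5 + 8 + 9 + 10 + 11 + 13.5 = 61.
Step 3: U_X = R1 - n1(n1+1)/2 = 61 - 8*9/2 = 61 - 36 = 25.
       U_Y = n1*n2 - U_X = 48 - 25 = 23.
Step 4: Ties are present, so use the tie-corrected normal approximation (with continuity correction) for the p-value.
Step 5: p-value = 0.948419; compare to alpha = 0.05. fail to reject H0.

U_X = 25, p = 0.948419, fail to reject H0 at alpha = 0.05.


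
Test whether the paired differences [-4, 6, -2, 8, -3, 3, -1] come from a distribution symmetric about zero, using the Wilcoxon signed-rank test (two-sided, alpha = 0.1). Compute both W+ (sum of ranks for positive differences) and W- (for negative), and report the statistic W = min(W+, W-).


Step 1: Drop any zero differences (none here) and take |d_i|.
|d| = [4, 6, 2, 8, 3, 3, 1]
Step 2: Midrank |d_i| (ties get averaged ranks).
ranks: |4|->5, |6|->6, |2|->2, |8|->7, |3|->3.5, |3|->3.5, |1|->1
Step 3: Attach original signs; sum ranks with positive sign and with negative sign.
W+ = 6 + 7 + 3.5 = 16.5
W- = 5 + 2 + 3.5 + 1 = 11.5
(Check: W+ + W- = 28 should equal n(n+1)/2 = 28.)
Step 4: Test statistic W = min(W+, W-) = 11.5.
Step 5: Ties in |d|, so use the tie-corrected normal approximation.
        E[W] = n(n+1)/4 = 7*8/4 = 14.
        Tie groups: |d|=3 (t=2); sum(t^3 - t) = 6.
        Var[W] = n(n+1)(2n+1)/24 - sum(t^3-t)/48 = 840/24 - 6/48 = 34.875.
        z = (W - E[W]) / sqrt(Var[W]) = (11.5 - 14) / 5.9055 = -0.4233.
        Two-sided p = 2*Phi(z) = 0.672052.
Step 6: alpha = 0.1. fail to reject H0.

W+ = 16.5, W- = 11.5, W = min = 11.5, p = 0.672052, fail to reject H0.


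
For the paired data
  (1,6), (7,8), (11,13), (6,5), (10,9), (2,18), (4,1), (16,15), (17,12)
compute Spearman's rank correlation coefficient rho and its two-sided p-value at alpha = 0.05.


Step 1: Rank x and y separately (midranks; no ties here).
rank(x): 1->1, 7->5, 11->7, 6->4, 10->6, 2->2, 4->3, 16->8, 17->9
rank(y): 6->3, 8->4, 13->7, 5->2, 9->5, 18->9, 1->1, 15->8, 12->6
Step 2: d_i = R_x(i) - R_y(i); compute d_i^2.
  (1-3)^2=4, (5-4)^2=1, (7-7)^2=0, (4-2)^2=4, (6-5)^2=1, (2-9)^2=49, (3-1)^2=4, (8-8)^2=0, (9-6)^2=9
sum(d^2) = 72.
Step 3: rho = 1 - 6*72 / (9*(9^2 - 1)) = 1 - 432/720 = 0.400000.
Step 4: Under H0, t = rho * sqrt((n-2)/(1-rho^2)) = 1.1547 ~ t(7).
Step 5: Two-sided p-value from the t-distribution with 7 df = 0.286105.
Step 6: alpha = 0.05. fail to reject H0.

rho = 0.4000, p = 0.286105, fail to reject H0 at alpha = 0.05.


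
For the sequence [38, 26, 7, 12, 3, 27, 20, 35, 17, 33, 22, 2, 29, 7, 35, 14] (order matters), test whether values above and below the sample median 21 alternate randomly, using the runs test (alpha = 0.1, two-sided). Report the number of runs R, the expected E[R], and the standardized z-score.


Step 1: Compute median = 21; label A = above, B = below.
Labels in order: AABBBABABAABABAB  (n_A = 8, n_B = 8)
Step 2: Count runs R = 12.
Step 3: Under H0 (random ordering), E[R] = 2*n_A*n_B/(n_A+n_B) + 1 = 2*8*8/16 + 1 = 9.0000.
        Var[R] = 2*n_A*n_B*(2*n_A*n_B - n_A - n_B) / ((n_A+n_B)^2 * (n_A+n_B-1)) = 14336/3840 = 3.7333.
        SD[R] = 1.9322.
Step 4: Continuity-corrected z = (R - 0.5 - E[R]) / SD[R] = (12 - 0.5 - 9.0000) / 1.9322 = 1.2939.
Step 5: Two-sided p-value via normal approximation = 2*(1 - Phi(|z|)) = 0.195709.
Step 6: alpha = 0.1. fail to reject H0.

R = 12, z = 1.2939, p = 0.195709, fail to reject H0.


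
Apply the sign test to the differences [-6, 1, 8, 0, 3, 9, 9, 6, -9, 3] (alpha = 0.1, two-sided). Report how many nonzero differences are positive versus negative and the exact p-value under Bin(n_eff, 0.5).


Step 1: Discard zero differences. Original n = 10; n_eff = number of nonzero differences = 9.
Nonzero differences (with sign): -6, +1, +8, +3, +9, +9, +6, -9, +3
Step 2: Count signs: positive = 7, negative = 2.
Step 3: Under H0: P(positive) = 0.5, so the number of positives S ~ Bin(9, 0.5).
Step 4: Two-sided exact p-value = sum of Bin(9,0.5) probabilities at or below the observed probability = 0.179688.
Step 5: alpha = 0.1. fail to reject H0.

n_eff = 9, pos = 7, neg = 2, p = 0.179688, fail to reject H0.


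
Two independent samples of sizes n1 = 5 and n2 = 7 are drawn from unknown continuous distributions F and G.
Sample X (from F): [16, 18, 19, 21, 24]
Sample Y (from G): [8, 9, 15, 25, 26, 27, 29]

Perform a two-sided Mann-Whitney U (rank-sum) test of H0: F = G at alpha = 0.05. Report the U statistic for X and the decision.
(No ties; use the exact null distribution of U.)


Step 1: Combine and sort all 12 observations; assign midranks.
sorted (value, group): (8,Y), (9,Y), (15,Y), (16,X), (18,X), (19,X), (21,X), (24,X), (25,Y), (26,Y), (27,Y), (29,Y)
ranks: 8->1, 9->2, 15->3, 16->4, 18->5, 19->6, 21->7, 24->8, 25->9, 26->10, 27->11, 29->12
Step 2: Rank sum for X: R1 = 4 + 5 + 6 + 7 + 8 = 30.
Step 3: U_X = R1 - n1(n1+1)/2 = 30 - 5*6/2 = 30 - 15 = 15.
       U_Y = n1*n2 - U_X = 35 - 15 = 20.
Step 4: No ties, so the exact null distribution of U (based on enumerating the C(12,5) = 792 equally likely rank assignments) gives the two-sided p-value.
Step 5: p-value = 0.755051; compare to alpha = 0.05. fail to reject H0.

U_X = 15, p = 0.755051, fail to reject H0 at alpha = 0.05.


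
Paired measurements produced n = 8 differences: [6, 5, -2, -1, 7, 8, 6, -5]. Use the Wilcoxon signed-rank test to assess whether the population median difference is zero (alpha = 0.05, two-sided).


Step 1: Drop any zero differences (none here) and take |d_i|.
|d| = [6, 5, 2, 1, 7, 8, 6, 5]
Step 2: Midrank |d_i| (ties get averaged ranks).
ranks: |6|->5.5, |5|->3.5, |2|->2, |1|->1, |7|->7, |8|->8, |6|->5.5, |5|->3.5
Step 3: Attach original signs; sum ranks with positive sign and with negative sign.
W+ = 5.5 + 3.5 + 7 + 8 + 5.5 = 29.5
W- = 2 + 1 + 3.5 = 6.5
(Check: W+ + W- = 36 should equal n(n+1)/2 = 36.)
Step 4: Test statistic W = min(W+, W-) = 6.5.
Step 5: Ties in |d|, so use the tie-corrected normal approximation.
        E[W] = n(n+1)/4 = 8*9/4 = 18.
        Tie groups: |d|=5 (t=2), |d|=6 (t=2); sum(t^3 - t) = 12.
        Var[W] = n(n+1)(2n+1)/24 - sum(t^3-t)/48 = 1224/24 - 12/48 = 50.75.
        z = (W - E[W]) / sqrt(Var[W]) = (6.5 - 18) / 7.1239 = -1.6143.
        Two-sided p = 2*Phi(z) = 0.106466.
Step 6: alpha = 0.05. fail to reject H0.

W+ = 29.5, W- = 6.5, W = min = 6.5, p = 0.106466, fail to reject H0.


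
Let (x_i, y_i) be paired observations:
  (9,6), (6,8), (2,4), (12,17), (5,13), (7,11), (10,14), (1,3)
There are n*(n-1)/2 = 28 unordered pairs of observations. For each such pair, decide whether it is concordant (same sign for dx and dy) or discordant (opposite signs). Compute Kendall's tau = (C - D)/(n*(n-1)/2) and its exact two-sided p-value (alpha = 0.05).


Step 1: Enumerate the 28 unordered pairs (i,j) with i<j and classify each by sign(x_j-x_i) * sign(y_j-y_i).
  (1,2):dx=-3,dy=+2->D; (1,3):dx=-7,dy=-2->C; (1,4):dx=+3,dy=+11->C; (1,5):dx=-4,dy=+7->D
  (1,6):dx=-2,dy=+5->D; (1,7):dx=+1,dy=+8->C; (1,8):dx=-8,dy=-3->C; (2,3):dx=-4,dy=-4->C
  (2,4):dx=+6,dy=+9->C; (2,5):dx=-1,dy=+5->D; (2,6):dx=+1,dy=+3->C; (2,7):dx=+4,dy=+6->C
  (2,8):dx=-5,dy=-5->C; (3,4):dx=+10,dy=+13->C; (3,5):dx=+3,dy=+9->C; (3,6):dx=+5,dy=+7->C
  (3,7):dx=+8,dy=+10->C; (3,8):dx=-1,dy=-1->C; (4,5):dx=-7,dy=-4->C; (4,6):dx=-5,dy=-6->C
  (4,7):dx=-2,dy=-3->C; (4,8):dx=-11,dy=-14->C; (5,6):dx=+2,dy=-2->D; (5,7):dx=+5,dy=+1->C
  (5,8):dx=-4,dy=-10->C; (6,7):dx=+3,dy=+3->C; (6,8):dx=-6,dy=-8->C; (7,8):dx=-9,dy=-11->C
Step 2: C = 23, D = 5, total pairs = 28.
Step 3: tau = (C - D)/(n(n-1)/2) = (23 - 5)/28 = 0.642857.
Step 4: Exact two-sided p-value (enumerate n! = 40320 permutations of y under H0): p = 0.031151.
Step 5: alpha = 0.05. reject H0.

tau_b = 0.6429 (C=23, D=5), p = 0.031151, reject H0.


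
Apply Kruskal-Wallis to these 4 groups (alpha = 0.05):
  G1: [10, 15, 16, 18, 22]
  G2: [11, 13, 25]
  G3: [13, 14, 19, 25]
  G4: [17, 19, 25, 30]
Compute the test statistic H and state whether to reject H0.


Step 1: Combine all N = 16 observations and assign midranks.
sorted (value, group, rank): (10,G1,1), (11,G2,2), (13,G2,3.5), (13,G3,3.5), (14,G3,5), (15,G1,6), (16,G1,7), (17,G4,8), (18,G1,9), (19,G3,10.5), (19,G4,10.5), (22,G1,12), (25,G2,14), (25,G3,14), (25,G4,14), (30,G4,16)
Step 2: Sum ranks within each group.
R_1 = 35 (n_1 = 5)
R_2 = 19.5 (n_2 = 3)
R_3 = 33 (n_3 = 4)
R_4 = 48.5 (n_4 = 4)
Step 3: H = 12/(N(N+1)) * sum(R_i^2/n_i) - 3(N+1)
     = 12/(16*17) * (35^2/5 + 19.5^2/3 + 33^2/4 + 48.5^2/4) - 3*17
     = 0.044118 * 1232.06 - 51
     = 3.355699.
Step 4: Ties present; correction factor C = 1 - 36/(16^3 - 16) = 0.991176. Corrected H = 3.355699 / 0.991176 = 3.385571.
Step 5: Under H0, H ~ chi^2(3); p-value = 0.335909.
Step 6: alpha = 0.05. fail to reject H0.

H = 3.3856, df = 3, p = 0.335909, fail to reject H0.


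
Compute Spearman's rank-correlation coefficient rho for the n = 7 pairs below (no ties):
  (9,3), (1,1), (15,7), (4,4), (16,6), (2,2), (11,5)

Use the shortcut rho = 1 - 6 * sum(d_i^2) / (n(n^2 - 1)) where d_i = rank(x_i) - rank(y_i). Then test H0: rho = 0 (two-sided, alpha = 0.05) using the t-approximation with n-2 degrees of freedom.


Step 1: Rank x and y separately (midranks; no ties here).
rank(x): 9->4, 1->1, 15->6, 4->3, 16->7, 2->2, 11->5
rank(y): 3->3, 1->1, 7->7, 4->4, 6->6, 2->2, 5->5
Step 2: d_i = R_x(i) - R_y(i); compute d_i^2.
  (4-3)^2=1, (1-1)^2=0, (6-7)^2=1, (3-4)^2=1, (7-6)^2=1, (2-2)^2=0, (5-5)^2=0
sum(d^2) = 4.
Step 3: rho = 1 - 6*4 / (7*(7^2 - 1)) = 1 - 24/336 = 0.928571.
Step 4: Under H0, t = rho * sqrt((n-2)/(1-rho^2)) = 5.5943 ~ t(5).
Step 5: Two-sided p-value from the t-distribution with 5 df = 0.002519.
Step 6: alpha = 0.05. reject H0.

rho = 0.9286, p = 0.002519, reject H0 at alpha = 0.05.


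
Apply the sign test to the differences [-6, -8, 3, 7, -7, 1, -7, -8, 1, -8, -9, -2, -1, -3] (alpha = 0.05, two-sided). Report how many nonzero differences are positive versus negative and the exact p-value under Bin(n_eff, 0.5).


Step 1: Discard zero differences. Original n = 14; n_eff = number of nonzero differences = 14.
Nonzero differences (with sign): -6, -8, +3, +7, -7, +1, -7, -8, +1, -8, -9, -2, -1, -3
Step 2: Count signs: positive = 4, negative = 10.
Step 3: Under H0: P(positive) = 0.5, so the number of positives S ~ Bin(14, 0.5).
Step 4: Two-sided exact p-value = sum of Bin(14,0.5) probabilities at or below the observed probability = 0.179565.
Step 5: alpha = 0.05. fail to reject H0.

n_eff = 14, pos = 4, neg = 10, p = 0.179565, fail to reject H0.


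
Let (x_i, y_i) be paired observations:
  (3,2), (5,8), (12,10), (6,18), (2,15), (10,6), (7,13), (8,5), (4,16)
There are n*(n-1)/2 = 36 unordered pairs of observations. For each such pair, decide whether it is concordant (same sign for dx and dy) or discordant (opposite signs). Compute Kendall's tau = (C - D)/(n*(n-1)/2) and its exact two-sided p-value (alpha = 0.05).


Step 1: Enumerate the 36 unordered pairs (i,j) with i<j and classify each by sign(x_j-x_i) * sign(y_j-y_i).
  (1,2):dx=+2,dy=+6->C; (1,3):dx=+9,dy=+8->C; (1,4):dx=+3,dy=+16->C; (1,5):dx=-1,dy=+13->D
  (1,6):dx=+7,dy=+4->C; (1,7):dx=+4,dy=+11->C; (1,8):dx=+5,dy=+3->C; (1,9):dx=+1,dy=+14->C
  (2,3):dx=+7,dy=+2->C; (2,4):dx=+1,dy=+10->C; (2,5):dx=-3,dy=+7->D; (2,6):dx=+5,dy=-2->D
  (2,7):dx=+2,dy=+5->C; (2,8):dx=+3,dy=-3->D; (2,9):dx=-1,dy=+8->D; (3,4):dx=-6,dy=+8->D
  (3,5):dx=-10,dy=+5->D; (3,6):dx=-2,dy=-4->C; (3,7):dx=-5,dy=+3->D; (3,8):dx=-4,dy=-5->C
  (3,9):dx=-8,dy=+6->D; (4,5):dx=-4,dy=-3->C; (4,6):dx=+4,dy=-12->D; (4,7):dx=+1,dy=-5->D
  (4,8):dx=+2,dy=-13->D; (4,9):dx=-2,dy=-2->C; (5,6):dx=+8,dy=-9->D; (5,7):dx=+5,dy=-2->D
  (5,8):dx=+6,dy=-10->D; (5,9):dx=+2,dy=+1->C; (6,7):dx=-3,dy=+7->D; (6,8):dx=-2,dy=-1->C
  (6,9):dx=-6,dy=+10->D; (7,8):dx=+1,dy=-8->D; (7,9):dx=-3,dy=+3->D; (8,9):dx=-4,dy=+11->D
Step 2: C = 16, D = 20, total pairs = 36.
Step 3: tau = (C - D)/(n(n-1)/2) = (16 - 20)/36 = -0.111111.
Step 4: Exact two-sided p-value (enumerate n! = 362880 permutations of y under H0): p = 0.761414.
Step 5: alpha = 0.05. fail to reject H0.

tau_b = -0.1111 (C=16, D=20), p = 0.761414, fail to reject H0.


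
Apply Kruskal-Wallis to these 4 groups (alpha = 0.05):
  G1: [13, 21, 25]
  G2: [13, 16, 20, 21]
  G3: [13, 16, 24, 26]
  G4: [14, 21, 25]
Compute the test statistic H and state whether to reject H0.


Step 1: Combine all N = 14 observations and assign midranks.
sorted (value, group, rank): (13,G1,2), (13,G2,2), (13,G3,2), (14,G4,4), (16,G2,5.5), (16,G3,5.5), (20,G2,7), (21,G1,9), (21,G2,9), (21,G4,9), (24,G3,11), (25,G1,12.5), (25,G4,12.5), (26,G3,14)
Step 2: Sum ranks within each group.
R_1 = 23.5 (n_1 = 3)
R_2 = 23.5 (n_2 = 4)
R_3 = 32.5 (n_3 = 4)
R_4 = 25.5 (n_4 = 3)
Step 3: H = 12/(N(N+1)) * sum(R_i^2/n_i) - 3(N+1)
     = 12/(14*15) * (23.5^2/3 + 23.5^2/4 + 32.5^2/4 + 25.5^2/3) - 3*15
     = 0.057143 * 802.958 - 45
     = 0.883333.
Step 4: Ties present; correction factor C = 1 - 60/(14^3 - 14) = 0.978022. Corrected H = 0.883333 / 0.978022 = 0.903184.
Step 5: Under H0, H ~ chi^2(3); p-value = 0.824659.
Step 6: alpha = 0.05. fail to reject H0.

H = 0.9032, df = 3, p = 0.824659, fail to reject H0.


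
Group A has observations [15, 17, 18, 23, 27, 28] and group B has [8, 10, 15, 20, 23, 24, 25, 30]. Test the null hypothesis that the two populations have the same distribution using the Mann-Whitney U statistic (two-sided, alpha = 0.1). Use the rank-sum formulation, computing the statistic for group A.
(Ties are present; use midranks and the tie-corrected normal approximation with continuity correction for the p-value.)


Step 1: Combine and sort all 14 observations; assign midranks.
sorted (value, group): (8,Y), (10,Y), (15,X), (15,Y), (17,X), (18,X), (20,Y), (23,X), (23,Y), (24,Y), (25,Y), (27,X), (28,X), (30,Y)
ranks: 8->1, 10->2, 15->3.5, 15->3.5, 17->5, 18->6, 20->7, 23->8.5, 23->8.5, 24->10, 25->11, 27->12, 28->13, 30->14
Step 2: Rank sum for X: R1 = 3.5 + 5 + 6 + 8.5 + 12 + 13 = 48.
Step 3: U_X = R1 - n1(n1+1)/2 = 48 - 6*7/2 = 48 - 21 = 27.
       U_Y = n1*n2 - U_X = 48 - 27 = 21.
Step 4: Ties are present, so use the tie-corrected normal approximation (with continuity correction) for the p-value.
Step 5: p-value = 0.746347; compare to alpha = 0.1. fail to reject H0.

U_X = 27, p = 0.746347, fail to reject H0 at alpha = 0.1.


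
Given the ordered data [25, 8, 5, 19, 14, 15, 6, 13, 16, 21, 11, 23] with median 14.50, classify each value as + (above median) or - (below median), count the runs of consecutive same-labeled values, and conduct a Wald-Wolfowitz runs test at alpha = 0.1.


Step 1: Compute median = 14.50; label A = above, B = below.
Labels in order: ABBABABBAABA  (n_A = 6, n_B = 6)
Step 2: Count runs R = 9.
Step 3: Under H0 (random ordering), E[R] = 2*n_A*n_B/(n_A+n_B) + 1 = 2*6*6/12 + 1 = 7.0000.
        Var[R] = 2*n_A*n_B*(2*n_A*n_B - n_A - n_B) / ((n_A+n_B)^2 * (n_A+n_B-1)) = 4320/1584 = 2.7273.
        SD[R] = 1.6514.
Step 4: Continuity-corrected z = (R - 0.5 - E[R]) / SD[R] = (9 - 0.5 - 7.0000) / 1.6514 = 0.9083.
Step 5: Two-sided p-value via normal approximation = 2*(1 - Phi(|z|)) = 0.363722.
Step 6: alpha = 0.1. fail to reject H0.

R = 9, z = 0.9083, p = 0.363722, fail to reject H0.


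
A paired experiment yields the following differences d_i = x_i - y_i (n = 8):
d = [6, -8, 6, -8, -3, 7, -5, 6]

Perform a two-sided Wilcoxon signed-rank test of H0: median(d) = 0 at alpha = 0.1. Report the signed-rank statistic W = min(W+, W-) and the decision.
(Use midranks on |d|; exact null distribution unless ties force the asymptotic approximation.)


Step 1: Drop any zero differences (none here) and take |d_i|.
|d| = [6, 8, 6, 8, 3, 7, 5, 6]
Step 2: Midrank |d_i| (ties get averaged ranks).
ranks: |6|->4, |8|->7.5, |6|->4, |8|->7.5, |3|->1, |7|->6, |5|->2, |6|->4
Step 3: Attach original signs; sum ranks with positive sign and with negative sign.
W+ = 4 + 4 + 6 + 4 = 18
W- = 7.5 + 7.5 + 1 + 2 = 18
(Check: W+ + W- = 36 should equal n(n+1)/2 = 36.)
Step 4: Test statistic W = min(W+, W-) = 18.
Step 5: Ties in |d|, so use the tie-corrected normal approximation.
        E[W] = n(n+1)/4 = 8*9/4 = 18.
        Tie groups: |d|=6 (t=3), |d|=8 (t=2); sum(t^3 - t) = 30.
        Var[W] = n(n+1)(2n+1)/24 - sum(t^3-t)/48 = 1224/24 - 30/48 = 50.375.
        z = (W - E[W]) / sqrt(Var[W]) = (18 - 18) / 7.0975 = 0.0000.
        Two-sided p = 2*Phi(z) = 1.000000.
Step 6: alpha = 0.1. fail to reject H0.

W+ = 18, W- = 18, W = min = 18, p = 1.000000, fail to reject H0.


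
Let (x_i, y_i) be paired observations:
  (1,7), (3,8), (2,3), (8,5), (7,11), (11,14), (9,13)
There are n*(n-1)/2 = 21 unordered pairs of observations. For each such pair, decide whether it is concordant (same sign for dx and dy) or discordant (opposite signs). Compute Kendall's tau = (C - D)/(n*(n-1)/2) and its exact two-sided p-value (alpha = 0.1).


Step 1: Enumerate the 21 unordered pairs (i,j) with i<j and classify each by sign(x_j-x_i) * sign(y_j-y_i).
  (1,2):dx=+2,dy=+1->C; (1,3):dx=+1,dy=-4->D; (1,4):dx=+7,dy=-2->D; (1,5):dx=+6,dy=+4->C
  (1,6):dx=+10,dy=+7->C; (1,7):dx=+8,dy=+6->C; (2,3):dx=-1,dy=-5->C; (2,4):dx=+5,dy=-3->D
  (2,5):dx=+4,dy=+3->C; (2,6):dx=+8,dy=+6->C; (2,7):dx=+6,dy=+5->C; (3,4):dx=+6,dy=+2->C
  (3,5):dx=+5,dy=+8->C; (3,6):dx=+9,dy=+11->C; (3,7):dx=+7,dy=+10->C; (4,5):dx=-1,dy=+6->D
  (4,6):dx=+3,dy=+9->C; (4,7):dx=+1,dy=+8->C; (5,6):dx=+4,dy=+3->C; (5,7):dx=+2,dy=+2->C
  (6,7):dx=-2,dy=-1->C
Step 2: C = 17, D = 4, total pairs = 21.
Step 3: tau = (C - D)/(n(n-1)/2) = (17 - 4)/21 = 0.619048.
Step 4: Exact two-sided p-value (enumerate n! = 5040 permutations of y under H0): p = 0.069048.
Step 5: alpha = 0.1. reject H0.

tau_b = 0.6190 (C=17, D=4), p = 0.069048, reject H0.


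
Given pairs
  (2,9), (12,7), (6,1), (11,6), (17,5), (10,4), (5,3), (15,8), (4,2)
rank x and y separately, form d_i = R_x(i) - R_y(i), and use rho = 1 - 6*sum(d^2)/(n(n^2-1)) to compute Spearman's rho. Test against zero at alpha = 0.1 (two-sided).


Step 1: Rank x and y separately (midranks; no ties here).
rank(x): 2->1, 12->7, 6->4, 11->6, 17->9, 10->5, 5->3, 15->8, 4->2
rank(y): 9->9, 7->7, 1->1, 6->6, 5->5, 4->4, 3->3, 8->8, 2->2
Step 2: d_i = R_x(i) - R_y(i); compute d_i^2.
  (1-9)^2=64, (7-7)^2=0, (4-1)^2=9, (6-6)^2=0, (9-5)^2=16, (5-4)^2=1, (3-3)^2=0, (8-8)^2=0, (2-2)^2=0
sum(d^2) = 90.
Step 3: rho = 1 - 6*90 / (9*(9^2 - 1)) = 1 - 540/720 = 0.250000.
Step 4: Under H0, t = rho * sqrt((n-2)/(1-rho^2)) = 0.6831 ~ t(7).
Step 5: Two-sided p-value from the t-distribution with 7 df = 0.516490.
Step 6: alpha = 0.1. fail to reject H0.

rho = 0.2500, p = 0.516490, fail to reject H0 at alpha = 0.1.


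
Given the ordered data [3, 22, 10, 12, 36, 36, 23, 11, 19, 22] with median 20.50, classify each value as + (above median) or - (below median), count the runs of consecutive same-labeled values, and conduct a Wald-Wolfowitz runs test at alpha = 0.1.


Step 1: Compute median = 20.50; label A = above, B = below.
Labels in order: BABBAAABBA  (n_A = 5, n_B = 5)
Step 2: Count runs R = 6.
Step 3: Under H0 (random ordering), E[R] = 2*n_A*n_B/(n_A+n_B) + 1 = 2*5*5/10 + 1 = 6.0000.
        Var[R] = 2*n_A*n_B*(2*n_A*n_B - n_A - n_B) / ((n_A+n_B)^2 * (n_A+n_B-1)) = 2000/900 = 2.2222.
        SD[R] = 1.4907.
Step 4: R = E[R], so z = 0 with no continuity correction.
Step 5: Two-sided p-value via normal approximation = 2*(1 - Phi(|z|)) = 1.000000.
Step 6: alpha = 0.1. fail to reject H0.

R = 6, z = 0.0000, p = 1.000000, fail to reject H0.


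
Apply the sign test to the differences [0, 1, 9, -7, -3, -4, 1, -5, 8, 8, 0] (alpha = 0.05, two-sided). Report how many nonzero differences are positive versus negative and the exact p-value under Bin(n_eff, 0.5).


Step 1: Discard zero differences. Original n = 11; n_eff = number of nonzero differences = 9.
Nonzero differences (with sign): +1, +9, -7, -3, -4, +1, -5, +8, +8
Step 2: Count signs: positive = 5, negative = 4.
Step 3: Under H0: P(positive) = 0.5, so the number of positives S ~ Bin(9, 0.5).
Step 4: Two-sided exact p-value = sum of Bin(9,0.5) probabilities at or below the observed probability = 1.000000.
Step 5: alpha = 0.05. fail to reject H0.

n_eff = 9, pos = 5, neg = 4, p = 1.000000, fail to reject H0.


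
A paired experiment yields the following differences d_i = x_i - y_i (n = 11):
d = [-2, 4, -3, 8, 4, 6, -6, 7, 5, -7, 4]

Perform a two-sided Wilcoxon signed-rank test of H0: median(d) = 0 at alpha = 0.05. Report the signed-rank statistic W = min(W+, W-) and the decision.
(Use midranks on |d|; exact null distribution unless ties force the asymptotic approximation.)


Step 1: Drop any zero differences (none here) and take |d_i|.
|d| = [2, 4, 3, 8, 4, 6, 6, 7, 5, 7, 4]
Step 2: Midrank |d_i| (ties get averaged ranks).
ranks: |2|->1, |4|->4, |3|->2, |8|->11, |4|->4, |6|->7.5, |6|->7.5, |7|->9.5, |5|->6, |7|->9.5, |4|->4
Step 3: Attach original signs; sum ranks with positive sign and with negative sign.
W+ = 4 + 11 + 4 + 7.5 + 9.5 + 6 + 4 = 46
W- = 1 + 2 + 7.5 + 9.5 = 20
(Check: W+ + W- = 66 should equal n(n+1)/2 = 66.)
Step 4: Test statistic W = min(W+, W-) = 20.
Step 5: Ties in |d|, so use the tie-corrected normal approximation.
        E[W] = n(n+1)/4 = 11*12/4 = 33.
        Tie groups: |d|=4 (t=3), |d|=6 (t=2), |d|=7 (t=2); sum(t^3 - t) = 36.
        Var[W] = n(n+1)(2n+1)/24 - sum(t^3-t)/48 = 3036/24 - 36/48 = 125.75.
        z = (W - E[W]) / sqrt(Var[W]) = (20 - 33) / 11.2138 = -1.1593.
        Two-sided p = 2*Phi(z) = 0.246341.
Step 6: alpha = 0.05. fail to reject H0.

W+ = 46, W- = 20, W = min = 20, p = 0.246341, fail to reject H0.


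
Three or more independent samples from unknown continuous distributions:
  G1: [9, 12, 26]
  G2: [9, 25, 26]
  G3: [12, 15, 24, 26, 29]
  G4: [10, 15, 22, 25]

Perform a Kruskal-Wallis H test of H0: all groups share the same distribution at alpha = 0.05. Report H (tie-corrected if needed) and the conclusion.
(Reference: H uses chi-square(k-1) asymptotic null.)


Step 1: Combine all N = 15 observations and assign midranks.
sorted (value, group, rank): (9,G1,1.5), (9,G2,1.5), (10,G4,3), (12,G1,4.5), (12,G3,4.5), (15,G3,6.5), (15,G4,6.5), (22,G4,8), (24,G3,9), (25,G2,10.5), (25,G4,10.5), (26,G1,13), (26,G2,13), (26,G3,13), (29,G3,15)
Step 2: Sum ranks within each group.
R_1 = 19 (n_1 = 3)
R_2 = 25 (n_2 = 3)
R_3 = 48 (n_3 = 5)
R_4 = 28 (n_4 = 4)
Step 3: H = 12/(N(N+1)) * sum(R_i^2/n_i) - 3(N+1)
     = 12/(15*16) * (19^2/3 + 25^2/3 + 48^2/5 + 28^2/4) - 3*16
     = 0.050000 * 985.467 - 48
     = 1.273333.
Step 4: Ties present; correction factor C = 1 - 48/(15^3 - 15) = 0.985714. Corrected H = 1.273333 / 0.985714 = 1.291787.
Step 5: Under H0, H ~ chi^2(3); p-value = 0.731084.
Step 6: alpha = 0.05. fail to reject H0.

H = 1.2918, df = 3, p = 0.731084, fail to reject H0.


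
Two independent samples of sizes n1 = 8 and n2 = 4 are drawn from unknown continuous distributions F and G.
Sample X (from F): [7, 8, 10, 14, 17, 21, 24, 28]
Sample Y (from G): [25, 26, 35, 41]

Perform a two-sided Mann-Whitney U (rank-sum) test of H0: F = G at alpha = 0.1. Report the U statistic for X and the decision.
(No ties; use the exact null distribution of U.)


Step 1: Combine and sort all 12 observations; assign midranks.
sorted (value, group): (7,X), (8,X), (10,X), (14,X), (17,X), (21,X), (24,X), (25,Y), (26,Y), (28,X), (35,Y), (41,Y)
ranks: 7->1, 8->2, 10->3, 14->4, 17->5, 21->6, 24->7, 25->8, 26->9, 28->10, 35->11, 41->12
Step 2: Rank sum for X: R1 = 1 + 2 + 3 + 4 + 5 + 6 + 7 + 10 = 38.
Step 3: U_X = R1 - n1(n1+1)/2 = 38 - 8*9/2 = 38 - 36 = 2.
       U_Y = n1*n2 - U_X = 32 - 2 = 30.
Step 4: No ties, so the exact null distribution of U (based on enumerating the C(12,8) = 495 equally likely rank assignments) gives the two-sided p-value.
Step 5: p-value = 0.016162; compare to alpha = 0.1. reject H0.

U_X = 2, p = 0.016162, reject H0 at alpha = 0.1.


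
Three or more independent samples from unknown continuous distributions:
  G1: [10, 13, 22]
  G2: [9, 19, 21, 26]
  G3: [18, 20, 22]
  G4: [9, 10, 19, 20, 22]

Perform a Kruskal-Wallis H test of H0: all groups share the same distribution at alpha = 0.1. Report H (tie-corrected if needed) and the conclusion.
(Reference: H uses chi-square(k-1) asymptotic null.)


Step 1: Combine all N = 15 observations and assign midranks.
sorted (value, group, rank): (9,G2,1.5), (9,G4,1.5), (10,G1,3.5), (10,G4,3.5), (13,G1,5), (18,G3,6), (19,G2,7.5), (19,G4,7.5), (20,G3,9.5), (20,G4,9.5), (21,G2,11), (22,G1,13), (22,G3,13), (22,G4,13), (26,G2,15)
Step 2: Sum ranks within each group.
R_1 = 21.5 (n_1 = 3)
R_2 = 35 (n_2 = 4)
R_3 = 28.5 (n_3 = 3)
R_4 = 35 (n_4 = 5)
Step 3: H = 12/(N(N+1)) * sum(R_i^2/n_i) - 3(N+1)
     = 12/(15*16) * (21.5^2/3 + 35^2/4 + 28.5^2/3 + 35^2/5) - 3*16
     = 0.050000 * 976.083 - 48
     = 0.804167.
Step 4: Ties present; correction factor C = 1 - 48/(15^3 - 15) = 0.985714. Corrected H = 0.804167 / 0.985714 = 0.815821.
Step 5: Under H0, H ~ chi^2(3); p-value = 0.845679.
Step 6: alpha = 0.1. fail to reject H0.

H = 0.8158, df = 3, p = 0.845679, fail to reject H0.


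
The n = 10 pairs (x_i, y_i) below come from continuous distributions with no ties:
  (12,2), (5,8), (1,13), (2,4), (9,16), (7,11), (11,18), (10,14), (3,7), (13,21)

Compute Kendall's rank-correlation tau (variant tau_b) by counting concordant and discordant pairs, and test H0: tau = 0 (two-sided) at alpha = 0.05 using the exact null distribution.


Step 1: Enumerate the 45 unordered pairs (i,j) with i<j and classify each by sign(x_j-x_i) * sign(y_j-y_i).
  (1,2):dx=-7,dy=+6->D; (1,3):dx=-11,dy=+11->D; (1,4):dx=-10,dy=+2->D; (1,5):dx=-3,dy=+14->D
  (1,6):dx=-5,dy=+9->D; (1,7):dx=-1,dy=+16->D; (1,8):dx=-2,dy=+12->D; (1,9):dx=-9,dy=+5->D
  (1,10):dx=+1,dy=+19->C; (2,3):dx=-4,dy=+5->D; (2,4):dx=-3,dy=-4->C; (2,5):dx=+4,dy=+8->C
  (2,6):dx=+2,dy=+3->C; (2,7):dx=+6,dy=+10->C; (2,8):dx=+5,dy=+6->C; (2,9):dx=-2,dy=-1->C
  (2,10):dx=+8,dy=+13->C; (3,4):dx=+1,dy=-9->D; (3,5):dx=+8,dy=+3->C; (3,6):dx=+6,dy=-2->D
  (3,7):dx=+10,dy=+5->C; (3,8):dx=+9,dy=+1->C; (3,9):dx=+2,dy=-6->D; (3,10):dx=+12,dy=+8->C
  (4,5):dx=+7,dy=+12->C; (4,6):dx=+5,dy=+7->C; (4,7):dx=+9,dy=+14->C; (4,8):dx=+8,dy=+10->C
  (4,9):dx=+1,dy=+3->C; (4,10):dx=+11,dy=+17->C; (5,6):dx=-2,dy=-5->C; (5,7):dx=+2,dy=+2->C
  (5,8):dx=+1,dy=-2->D; (5,9):dx=-6,dy=-9->C; (5,10):dx=+4,dy=+5->C; (6,7):dx=+4,dy=+7->C
  (6,8):dx=+3,dy=+3->C; (6,9):dx=-4,dy=-4->C; (6,10):dx=+6,dy=+10->C; (7,8):dx=-1,dy=-4->C
  (7,9):dx=-8,dy=-11->C; (7,10):dx=+2,dy=+3->C; (8,9):dx=-7,dy=-7->C; (8,10):dx=+3,dy=+7->C
  (9,10):dx=+10,dy=+14->C
Step 2: C = 32, D = 13, total pairs = 45.
Step 3: tau = (C - D)/(n(n-1)/2) = (32 - 13)/45 = 0.422222.
Step 4: Exact two-sided p-value (enumerate n! = 3628800 permutations of y under H0): p = 0.108313.
Step 5: alpha = 0.05. fail to reject H0.

tau_b = 0.4222 (C=32, D=13), p = 0.108313, fail to reject H0.


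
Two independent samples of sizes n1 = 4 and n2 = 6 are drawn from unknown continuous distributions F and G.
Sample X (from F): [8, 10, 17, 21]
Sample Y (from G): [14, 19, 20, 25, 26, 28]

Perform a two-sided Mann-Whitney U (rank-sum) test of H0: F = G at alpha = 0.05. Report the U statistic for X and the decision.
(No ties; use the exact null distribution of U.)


Step 1: Combine and sort all 10 observations; assign midranks.
sorted (value, group): (8,X), (10,X), (14,Y), (17,X), (19,Y), (20,Y), (21,X), (25,Y), (26,Y), (28,Y)
ranks: 8->1, 10->2, 14->3, 17->4, 19->5, 20->6, 21->7, 25->8, 26->9, 28->10
Step 2: Rank sum for X: R1 = 1 + 2 + 4 + 7 = 14.
Step 3: U_X = R1 - n1(n1+1)/2 = 14 - 4*5/2 = 14 - 10 = 4.
       U_Y = n1*n2 - U_X = 24 - 4 = 20.
Step 4: No ties, so the exact null distribution of U (based on enumerating the C(10,4) = 210 equally likely rank assignments) gives the two-sided p-value.
Step 5: p-value = 0.114286; compare to alpha = 0.05. fail to reject H0.

U_X = 4, p = 0.114286, fail to reject H0 at alpha = 0.05.


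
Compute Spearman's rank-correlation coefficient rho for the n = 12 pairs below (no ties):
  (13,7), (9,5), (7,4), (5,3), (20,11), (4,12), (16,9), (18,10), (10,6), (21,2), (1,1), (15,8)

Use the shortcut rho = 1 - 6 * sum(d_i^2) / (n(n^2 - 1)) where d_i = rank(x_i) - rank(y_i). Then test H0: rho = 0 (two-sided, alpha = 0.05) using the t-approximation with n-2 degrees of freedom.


Step 1: Rank x and y separately (midranks; no ties here).
rank(x): 13->7, 9->5, 7->4, 5->3, 20->11, 4->2, 16->9, 18->10, 10->6, 21->12, 1->1, 15->8
rank(y): 7->7, 5->5, 4->4, 3->3, 11->11, 12->12, 9->9, 10->10, 6->6, 2->2, 1->1, 8->8
Step 2: d_i = R_x(i) - R_y(i); compute d_i^2.
  (7-7)^2=0, (5-5)^2=0, (4-4)^2=0, (3-3)^2=0, (11-11)^2=0, (2-12)^2=100, (9-9)^2=0, (10-10)^2=0, (6-6)^2=0, (12-2)^2=100, (1-1)^2=0, (8-8)^2=0
sum(d^2) = 200.
Step 3: rho = 1 - 6*200 / (12*(12^2 - 1)) = 1 - 1200/1716 = 0.300699.
Step 4: Under H0, t = rho * sqrt((n-2)/(1-rho^2)) = 0.9970 ~ t(10).
Step 5: Two-sided p-value from the t-distribution with 10 df = 0.342260.
Step 6: alpha = 0.05. fail to reject H0.

rho = 0.3007, p = 0.342260, fail to reject H0 at alpha = 0.05.


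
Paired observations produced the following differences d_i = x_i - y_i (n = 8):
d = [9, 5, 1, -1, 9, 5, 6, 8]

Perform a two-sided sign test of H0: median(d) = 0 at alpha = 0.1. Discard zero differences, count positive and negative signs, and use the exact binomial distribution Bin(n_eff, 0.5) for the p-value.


Step 1: Discard zero differences. Original n = 8; n_eff = number of nonzero differences = 8.
Nonzero differences (with sign): +9, +5, +1, -1, +9, +5, +6, +8
Step 2: Count signs: positive = 7, negative = 1.
Step 3: Under H0: P(positive) = 0.5, so the number of positives S ~ Bin(8, 0.5).
Step 4: Two-sided exact p-value = sum of Bin(8,0.5) probabilities at or below the observed probability = 0.070312.
Step 5: alpha = 0.1. reject H0.

n_eff = 8, pos = 7, neg = 1, p = 0.070312, reject H0.


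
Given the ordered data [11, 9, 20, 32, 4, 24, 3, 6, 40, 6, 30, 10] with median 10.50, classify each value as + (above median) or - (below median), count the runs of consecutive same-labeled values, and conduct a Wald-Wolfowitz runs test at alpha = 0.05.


Step 1: Compute median = 10.50; label A = above, B = below.
Labels in order: ABAABABBABAB  (n_A = 6, n_B = 6)
Step 2: Count runs R = 10.
Step 3: Under H0 (random ordering), E[R] = 2*n_A*n_B/(n_A+n_B) + 1 = 2*6*6/12 + 1 = 7.0000.
        Var[R] = 2*n_A*n_B*(2*n_A*n_B - n_A - n_B) / ((n_A+n_B)^2 * (n_A+n_B-1)) = 4320/1584 = 2.7273.
        SD[R] = 1.6514.
Step 4: Continuity-corrected z = (R - 0.5 - E[R]) / SD[R] = (10 - 0.5 - 7.0000) / 1.6514 = 1.5138.
Step 5: Two-sided p-value via normal approximation = 2*(1 - Phi(|z|)) = 0.130070.
Step 6: alpha = 0.05. fail to reject H0.

R = 10, z = 1.5138, p = 0.130070, fail to reject H0.
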